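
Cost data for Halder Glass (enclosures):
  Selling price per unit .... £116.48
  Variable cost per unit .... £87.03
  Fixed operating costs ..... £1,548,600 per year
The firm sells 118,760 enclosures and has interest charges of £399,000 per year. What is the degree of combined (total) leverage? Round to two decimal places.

Contribution at this volume is 118,760 × £29.45 = £3,497,482.00.
Subtracting fixed costs: EBIT = £3,497,482.00 − £1,548,600 = £1,948,882.00. Interest = £399,000.00, so EBIT − I = £1,549,882.00.
DCL = contribution ÷ (EBIT − I) = £3,497,482.00 ÷ £1,549,882.00 = 2.2566.

2.26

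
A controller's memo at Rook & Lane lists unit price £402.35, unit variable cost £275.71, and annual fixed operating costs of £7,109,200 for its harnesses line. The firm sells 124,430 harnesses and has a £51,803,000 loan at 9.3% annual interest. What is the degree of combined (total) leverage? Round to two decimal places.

At 124,430 units, contribution = 124,430 × £126.64 = £15,757,815.20.
Subtracting fixed costs: EBIT = £15,757,815.20 − £7,109,200 = £8,648,615.20. Interest = £4,817,679.00, so EBIT − I = £3,830,936.20.
Degree of total leverage = total CM / (EBIT − interest) = £15,757,815.20 / £3,830,936.20 = 4.1133.

4.11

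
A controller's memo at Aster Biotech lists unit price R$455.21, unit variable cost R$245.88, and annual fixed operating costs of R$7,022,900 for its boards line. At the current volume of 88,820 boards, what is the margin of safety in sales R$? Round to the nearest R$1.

R$25,159,721

Unit CM = price − variable cost = R$455.21 − R$245.88 = R$209.33. Break-even units = R$7,022,900 ÷ R$209.33 = 33,549.42; break-even revenue = 33,549.42 × R$455.21 = R$15,272,031.29.
Current sales = 88,820 × R$455.21 = R$40,431,752.20.
Margin of safety = R$40,431,752.20 − R$15,272,031.29 = R$25,159,721.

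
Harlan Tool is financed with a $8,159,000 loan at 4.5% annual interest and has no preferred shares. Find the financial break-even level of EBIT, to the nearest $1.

$367,155

Annual interest = 4.5% × $8,159,000 = $367,155.00.
Without preferred stock the financial break-even is simply EBIT = interest = $367,155.00.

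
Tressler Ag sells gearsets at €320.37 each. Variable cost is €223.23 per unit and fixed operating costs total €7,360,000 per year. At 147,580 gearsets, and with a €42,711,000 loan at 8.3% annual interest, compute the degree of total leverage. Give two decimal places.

4.18

Total contribution margin = 147,580 × €97.14 = €14,335,921.20.
Subtracting fixed costs: EBIT = €14,335,921.20 − €7,360,000 = €6,975,921.20. Interest = €3,545,013.00.
DOL = €14,335,921.20 ÷ €6,975,921.20 = 2.0551; DFL = €6,975,921.20 ÷ €3,430,908.20 = 2.0333.
DCL = DOL × DFL = 2.0551 × 2.0333 = 4.1786.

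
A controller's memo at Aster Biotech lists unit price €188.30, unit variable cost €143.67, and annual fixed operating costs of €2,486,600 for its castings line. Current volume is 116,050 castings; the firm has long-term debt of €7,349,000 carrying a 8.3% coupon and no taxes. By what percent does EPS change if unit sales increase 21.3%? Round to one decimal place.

+53.0%

Total contribution margin = 116,050 × €44.63 = €5,179,311.50.
Operating income = contribution − fixed costs = €5,179,311.50 − €2,486,600 = €2,692,711.50.
Interest = €609,967.00, so EBIT − I = €2,082,744.50.
DCL = total CM / (EBIT − I) = €5,179,311.50 / €2,082,744.50 = 2.4868.
%ΔEPS = DCL × %ΔSales = 2.4868 × +21.3% = +53.0%.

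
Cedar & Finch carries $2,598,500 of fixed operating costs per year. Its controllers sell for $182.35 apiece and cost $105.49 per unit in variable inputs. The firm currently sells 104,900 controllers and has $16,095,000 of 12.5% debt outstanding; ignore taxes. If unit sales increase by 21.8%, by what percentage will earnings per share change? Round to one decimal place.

+50.9%

Contribution at this volume is 104,900 × $76.86 = $8,062,614.00.
Subtracting fixed costs: EBIT = $8,062,614.00 − $2,598,500 = $5,464,114.00.
Interest = $2,011,875.00, so EBIT − I = $3,452,239.00.
DCL = total CM / (EBIT − I) = $8,062,614.00 / $3,452,239.00 = 2.3355.
%ΔEPS = DCL × %ΔSales = 2.3355 × +21.8% = +50.9%.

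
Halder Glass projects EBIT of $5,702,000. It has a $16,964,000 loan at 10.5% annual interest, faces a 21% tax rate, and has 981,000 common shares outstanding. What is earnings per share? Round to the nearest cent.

$3.16

Interest = $1,781,220.00, so EBT = $5,702,000 − $1,781,220.00 = $3,920,780.00.
After tax at 21%: net income = $3,920,780.00 × 0.79 = $3,097,416.20.
Per share: $3,097,416.20 / 981,000 shares = $3.16.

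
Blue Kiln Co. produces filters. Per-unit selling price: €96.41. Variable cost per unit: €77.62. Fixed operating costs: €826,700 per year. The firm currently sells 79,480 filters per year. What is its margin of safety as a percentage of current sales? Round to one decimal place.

Contribution margin per unit = €96.41 − €77.62 = €18.79. Break-even units = €826,700 ÷ €18.79 = 43,996.81; break-even revenue = 43,996.81 × €96.41 = €4,241,732.14.
Current sales = 79,480 × €96.41 = €7,662,666.80.
Margin of safety = (€7,662,666.80 − €4,241,732.14) ÷ €7,662,666.80 = 44.6%.

44.6%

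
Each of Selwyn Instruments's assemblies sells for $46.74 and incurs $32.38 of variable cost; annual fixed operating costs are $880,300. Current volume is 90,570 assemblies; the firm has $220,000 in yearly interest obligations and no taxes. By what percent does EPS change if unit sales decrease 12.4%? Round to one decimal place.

Contribution at this volume is 90,570 × $14.36 = $1,300,585.20.
Operating income = contribution − fixed costs = $1,300,585.20 − $880,300 = $420,285.20.
Interest = $220,000.00, so EBIT − I = $200,285.20.
DCL = total CM / (EBIT − I) = $1,300,585.20 / $200,285.20 = 6.4937.
EPS therefore changes by 6.4937 × (-12.4%) = -80.5%.

-80.5%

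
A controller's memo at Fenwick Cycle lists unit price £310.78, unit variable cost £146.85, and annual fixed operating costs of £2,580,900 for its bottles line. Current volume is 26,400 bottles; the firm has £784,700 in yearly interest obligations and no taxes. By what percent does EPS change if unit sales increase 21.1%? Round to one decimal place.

+94.9%

Contribution at this volume is 26,400 × £163.93 = £4,327,752.00.
Operating income = contribution − fixed costs = £4,327,752.00 − £2,580,900 = £1,746,852.00.
Interest = £784,700.00, so EBIT − I = £962,152.00.
Degree of combined leverage = contribution ÷ (EBIT − I) = £4,327,752.00 ÷ £962,152.00 = 4.4980.
EPS therefore changes by 4.4980 × (+21.1%) = +94.9%.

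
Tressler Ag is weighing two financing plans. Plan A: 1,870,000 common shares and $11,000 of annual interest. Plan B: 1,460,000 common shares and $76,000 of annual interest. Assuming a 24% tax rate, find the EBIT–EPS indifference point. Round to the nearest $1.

$307,463

At indifference, (EBIT − 11,000)(1 − t)/1,870,000 = (EBIT − 76,000)(1 − t)/1,460,000.
Cancelling (1 − t) and cross-multiplying: 1,460,000·(EBIT − 11,000) = 1,870,000·(EBIT − 76,000).
EBIT × (1,870,000 − 1,460,000) = 76,000 × 1,870,000 − 11,000 × 1,460,000 = 126,060,000,000, so EBIT = 126,060,000,000 ÷ 410,000 = 307,463.41.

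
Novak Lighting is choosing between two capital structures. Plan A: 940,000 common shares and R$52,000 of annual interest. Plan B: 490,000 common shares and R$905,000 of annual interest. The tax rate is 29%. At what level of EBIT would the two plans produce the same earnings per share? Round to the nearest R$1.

Set EPS_A = EPS_B: (EBIT − R$52,000)(1 − 0.29) ÷ 940,000 = (EBIT − R$905,000)(1 − 0.29) ÷ 490,000.
Cancelling (1 − t) and cross-multiplying: 490,000·(EBIT − 52,000) = 940,000·(EBIT − 905,000).
Solving, EBIT = (905,000·940,000 − 52,000·490,000) / (940,000 − 490,000) = 825,220,000,000 / 450,000 = 1,833,822.22.

R$1,833,822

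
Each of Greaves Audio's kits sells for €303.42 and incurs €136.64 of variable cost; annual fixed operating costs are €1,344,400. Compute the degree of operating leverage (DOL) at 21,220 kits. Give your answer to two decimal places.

1.61

Total contribution margin = 21,220 × €166.78 = €3,539,071.60.
Subtracting fixed costs: EBIT = €3,539,071.60 − €1,344,400 = €2,194,671.60.
DOL = contribution ÷ EBIT = €3,539,071.60 ÷ €2,194,671.60 = 1.6126.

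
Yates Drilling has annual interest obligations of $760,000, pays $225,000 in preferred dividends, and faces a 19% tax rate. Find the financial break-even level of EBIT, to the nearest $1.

$1,037,778

Preferred dividends are paid after tax, so their pre-tax equivalent is $225,000 ÷ (1 − 0.19) = $277,777.78.
EPS = 0 when EBIT covers interest plus the pre-tax preferred burden: $760,000 + $277,777.78 = $1,037,777.78.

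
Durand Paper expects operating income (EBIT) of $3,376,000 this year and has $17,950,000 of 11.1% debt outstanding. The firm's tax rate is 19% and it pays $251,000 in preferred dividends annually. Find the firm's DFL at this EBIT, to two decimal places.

Annual interest charges come to $1,992,450.00.
Pre-tax preferred-dividend burden = $251,000 ÷ (1 − 0.19) = $309,876.54.
DFL = EBIT ÷ [EBIT − I − D_p/(1−t)] = $3,376,000 ÷ [$3,376,000 − $1,992,450.00 − $309,876.54] = $3,376,000 ÷ $1,073,673.46 = 3.1443.

3.14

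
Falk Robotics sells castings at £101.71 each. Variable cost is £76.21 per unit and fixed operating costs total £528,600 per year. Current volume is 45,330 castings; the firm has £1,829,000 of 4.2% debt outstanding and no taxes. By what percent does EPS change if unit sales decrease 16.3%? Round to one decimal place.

-34.2%

Contribution at this volume is 45,330 × £25.50 = £1,155,915.00.
EBIT = £1,155,915.00 − £528,600 = £627,315.00.
After interest of £76,818.00, pre-tax earnings = £550,497.00.
Degree of combined leverage = contribution ÷ (EBIT − I) = £1,155,915.00 ÷ £550,497.00 = 2.0998.
%ΔEPS = DCL × %ΔSales = 2.0998 × -16.3% = -34.2%.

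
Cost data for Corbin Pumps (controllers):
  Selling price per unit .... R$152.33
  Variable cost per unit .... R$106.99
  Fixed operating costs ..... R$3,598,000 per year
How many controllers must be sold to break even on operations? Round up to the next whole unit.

79,356 controllers

Unit CM = price − variable cost = R$152.33 − R$106.99 = R$45.34.
Break-even volume = fixed costs ÷ CM per unit = R$3,598,000 ÷ R$45.34 = 79,355.98, so 79,356 controllers.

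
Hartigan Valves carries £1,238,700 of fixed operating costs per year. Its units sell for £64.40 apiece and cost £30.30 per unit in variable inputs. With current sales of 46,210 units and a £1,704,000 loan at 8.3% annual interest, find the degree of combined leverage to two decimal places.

8.05

Contribution at this volume is 46,210 × £34.10 = £1,575,761.00.
EBIT = £1,575,761.00 − £1,238,700 = £337,061.00. Interest = £141,432.00, so EBIT − I = £195,629.00.
DCL = contribution ÷ (EBIT − I) = £1,575,761.00 ÷ £195,629.00 = 8.0548.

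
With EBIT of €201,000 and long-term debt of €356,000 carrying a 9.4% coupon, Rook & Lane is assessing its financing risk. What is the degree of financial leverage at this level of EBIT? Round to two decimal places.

Interest = €33,464.00.
Degree of financial leverage = EBIT / (EBIT − interest) = €201,000 / €167,536.00 = 1.1997.

1.20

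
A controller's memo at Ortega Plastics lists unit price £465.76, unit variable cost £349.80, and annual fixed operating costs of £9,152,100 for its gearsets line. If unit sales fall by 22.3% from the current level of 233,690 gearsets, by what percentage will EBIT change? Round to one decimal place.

-33.7%

At 233,690 units, contribution = 233,690 × £115.96 = £27,098,692.40.
Subtracting fixed costs: EBIT = £27,098,692.40 − £9,152,100 = £17,946,592.40.
Degree of operating leverage = £27,098,692.40 / £17,946,592.40 = 1.5100.
Operating income changes by 1.5100 × -22.3% = -33.7%.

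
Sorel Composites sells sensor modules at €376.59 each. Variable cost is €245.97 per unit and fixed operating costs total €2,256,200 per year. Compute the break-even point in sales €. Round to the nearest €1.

€6,504,841

Contribution margin per unit = €376.59 − €245.97 = €130.62, a CM ratio of €130.62 ÷ €376.59 = 0.3468.
Break-even revenue = fixed costs × price ÷ CM = €2,256,200 × €376.59 ÷ €130.62 = €6,504,841.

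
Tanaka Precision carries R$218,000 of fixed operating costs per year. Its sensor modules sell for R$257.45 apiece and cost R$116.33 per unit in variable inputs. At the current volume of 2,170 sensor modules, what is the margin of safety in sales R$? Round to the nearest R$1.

Unit CM = price − variable cost = R$257.45 − R$116.33 = R$141.12. Break-even units = R$218,000 ÷ R$141.12 = 1,544.78; break-even revenue = 1,544.78 × R$257.45 = R$397,704.79.
Current sales = 2,170 × R$257.45 = R$558,666.50.
Margin of safety = R$558,666.50 − R$397,704.79 = R$160,962.

R$160,962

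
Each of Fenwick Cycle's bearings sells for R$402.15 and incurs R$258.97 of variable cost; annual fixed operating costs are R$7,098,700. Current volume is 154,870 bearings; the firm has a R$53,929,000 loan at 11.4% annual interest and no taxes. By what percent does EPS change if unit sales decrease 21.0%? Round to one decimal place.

-52.2%

Contribution at this volume is 154,870 × R$143.18 = R$22,174,286.60.
EBIT = R$22,174,286.60 − R$7,098,700 = R$15,075,586.60.
Interest = R$6,147,906.00, so EBIT − I = R$8,927,680.60.
DCL = total CM / (EBIT − I) = R$22,174,286.60 / R$8,927,680.60 = 2.4838.
%ΔEPS = DCL × %ΔSales = 2.4838 × -21.0% = -52.2%.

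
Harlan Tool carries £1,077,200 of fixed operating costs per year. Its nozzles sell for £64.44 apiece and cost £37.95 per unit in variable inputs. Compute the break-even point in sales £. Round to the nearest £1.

Contribution margin per unit = £64.44 − £37.95 = £26.49, a CM ratio of £26.49 ÷ £64.44 = 0.4111.
Break-even sales = FC ÷ CM ratio = £1,077,200 × £64.44 / £26.49 = £2,620,414.

£2,620,414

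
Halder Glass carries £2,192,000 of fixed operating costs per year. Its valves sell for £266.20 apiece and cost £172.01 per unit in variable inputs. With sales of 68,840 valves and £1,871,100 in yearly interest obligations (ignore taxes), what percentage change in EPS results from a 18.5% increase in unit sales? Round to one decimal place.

At 68,840 units, contribution = 68,840 × £94.19 = £6,484,039.60.
Subtracting fixed costs: EBIT = £6,484,039.60 − £2,192,000 = £4,292,039.60.
After interest of £1,871,100.00, pre-tax earnings = £2,420,939.60.
DCL = total CM / (EBIT − I) = £6,484,039.60 / £2,420,939.60 = 2.6783.
%ΔEPS = DCL × %ΔSales = 2.6783 × +18.5% = +49.5%.

+49.5%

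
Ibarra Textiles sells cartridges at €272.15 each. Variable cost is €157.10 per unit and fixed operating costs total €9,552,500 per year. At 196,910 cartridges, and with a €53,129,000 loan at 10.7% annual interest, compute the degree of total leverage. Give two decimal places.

3.05

Contribution at this volume is 196,910 × €115.05 = €22,654,495.50.
Subtracting fixed costs: EBIT = €22,654,495.50 − €9,552,500 = €13,101,995.50. Interest = €5,684,803.00, so EBIT − I = €7,417,192.50.
DCL = contribution ÷ (EBIT − I) = €22,654,495.50 ÷ €7,417,192.50 = 3.0543.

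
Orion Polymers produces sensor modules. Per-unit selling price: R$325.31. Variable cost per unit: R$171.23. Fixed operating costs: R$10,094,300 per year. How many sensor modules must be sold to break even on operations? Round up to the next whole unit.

Unit CM = price − variable cost = R$325.31 − R$171.23 = R$154.08.
Break-even Q = R$10,094,300 / R$154.08 = 65,513.37 → 65,514 sensor modules.

65,514 sensor modules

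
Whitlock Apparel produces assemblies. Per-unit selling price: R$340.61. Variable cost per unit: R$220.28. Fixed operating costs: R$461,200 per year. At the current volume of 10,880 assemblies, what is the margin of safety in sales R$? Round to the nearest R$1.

R$2,400,349

Each unit contributes R$340.61 − R$220.28 = R$120.33. Break-even units = R$461,200 ÷ R$120.33 = 3,832.79; break-even revenue = 3,832.79 × R$340.61 = R$1,305,487.68.
Current sales = 10,880 × R$340.61 = R$3,705,836.80.
Margin of safety = R$3,705,836.80 − R$1,305,487.68 = R$2,400,349.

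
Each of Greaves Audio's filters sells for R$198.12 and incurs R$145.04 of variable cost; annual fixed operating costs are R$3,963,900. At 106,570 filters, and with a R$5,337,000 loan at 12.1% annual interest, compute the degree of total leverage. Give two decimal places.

At 106,570 units, contribution = 106,570 × R$53.08 = R$5,656,735.60.
Operating income = contribution − fixed costs = R$5,656,735.60 − R$3,963,900 = R$1,692,835.60. Interest = R$645,777.00, so EBIT − I = R$1,047,058.60.
Degree of total leverage = total CM / (EBIT − interest) = R$5,656,735.60 / R$1,047,058.60 = 5.4025.

5.40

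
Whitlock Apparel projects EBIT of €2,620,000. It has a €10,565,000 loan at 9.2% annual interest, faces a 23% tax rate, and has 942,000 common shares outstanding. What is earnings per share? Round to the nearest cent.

€1.35

Interest = €971,980.00, so EBT = €2,620,000 − €971,980.00 = €1,648,020.00.
After tax at 23%: net income = €1,648,020.00 × 0.77 = €1,268,975.40.
Per share: €1,268,975.40 / 942,000 shares = €1.35.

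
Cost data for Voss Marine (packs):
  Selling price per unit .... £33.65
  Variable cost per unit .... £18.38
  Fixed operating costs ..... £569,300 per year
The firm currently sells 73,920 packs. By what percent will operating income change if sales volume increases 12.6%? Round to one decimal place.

+25.4%

Total contribution margin = 73,920 × £15.27 = £1,128,758.40.
EBIT = £1,128,758.40 − £569,300 = £559,458.40.
Degree of operating leverage = £1,128,758.40 / £559,458.40 = 2.0176.
%ΔEBIT = DOL × %ΔSales = 2.0176 × +12.6% = +25.4%.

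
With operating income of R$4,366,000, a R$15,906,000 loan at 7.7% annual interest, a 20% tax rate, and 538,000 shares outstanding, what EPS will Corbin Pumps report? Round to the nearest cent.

R$4.67

Pre-tax income = R$4,366,000 − R$1,224,762.00 = R$3,141,238.00.
After tax at 20%: net income = R$3,141,238.00 × 0.80 = R$2,512,990.40.
EPS = R$2,512,990.40 ÷ 538,000 = R$4.67.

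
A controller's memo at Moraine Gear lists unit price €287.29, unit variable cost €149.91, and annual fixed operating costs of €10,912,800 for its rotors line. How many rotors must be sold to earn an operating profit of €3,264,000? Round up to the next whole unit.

Unit CM = price − variable cost = €287.29 − €149.91 = €137.38.
Required volume = (fixed costs + target profit) ÷ CM = (€10,912,800 + €3,264,000) ÷ €137.38 = 103,194.06, so 103,195 rotors.

103,195 rotors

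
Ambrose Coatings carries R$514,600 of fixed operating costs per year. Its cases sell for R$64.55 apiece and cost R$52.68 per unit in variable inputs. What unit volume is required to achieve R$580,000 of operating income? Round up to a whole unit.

92,216 cases

Each unit contributes R$64.55 − R$52.68 = R$11.87.
Required volume = (fixed costs + target profit) ÷ CM = (R$514,600 + R$580,000) ÷ R$11.87 = 92,215.67, so 92,216 cases.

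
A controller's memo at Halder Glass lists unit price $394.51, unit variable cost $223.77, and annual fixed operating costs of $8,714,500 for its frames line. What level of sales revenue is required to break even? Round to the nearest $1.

Contribution margin per unit = $394.51 − $223.77 = $170.74, a CM ratio of $170.74 ÷ $394.51 = 0.4328.
Break-even sales = FC ÷ CM ratio = $8,714,500 × $394.51 / $170.74 = $20,135,630.

$20,135,630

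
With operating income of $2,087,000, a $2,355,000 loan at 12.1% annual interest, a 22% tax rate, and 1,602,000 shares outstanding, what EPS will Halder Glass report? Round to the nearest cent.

$0.88

Pre-tax income = $2,087,000 − $284,955.00 = $1,802,045.00.
After tax at 22%: net income = $1,802,045.00 × 0.78 = $1,405,595.10.
EPS = $1,405,595.10 ÷ 1,602,000 = $0.88.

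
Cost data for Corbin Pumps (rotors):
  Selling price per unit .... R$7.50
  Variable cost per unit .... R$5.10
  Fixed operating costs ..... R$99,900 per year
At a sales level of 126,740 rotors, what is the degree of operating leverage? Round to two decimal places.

1.49

At 126,740 units, contribution = 126,740 × R$2.40 = R$304,176.00.
EBIT = R$304,176.00 − R$99,900 = R$204,276.00.
DOL = contribution ÷ EBIT = R$304,176.00 ÷ R$204,276.00 = 1.4890.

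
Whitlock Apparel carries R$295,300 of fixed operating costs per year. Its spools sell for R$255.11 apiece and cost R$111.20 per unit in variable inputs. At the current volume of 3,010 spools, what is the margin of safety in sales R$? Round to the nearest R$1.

Contribution margin per unit = R$255.11 − R$111.20 = R$143.91. Break-even units = R$295,300 ÷ R$143.91 = 2,051.98; break-even revenue = 2,051.98 × R$255.11 = R$523,479.83.
Actual sales revenue = 3,010 × R$255.11 = R$767,881.10.
Margin of safety = R$767,881.10 − R$523,479.83 = R$244,401.

R$244,401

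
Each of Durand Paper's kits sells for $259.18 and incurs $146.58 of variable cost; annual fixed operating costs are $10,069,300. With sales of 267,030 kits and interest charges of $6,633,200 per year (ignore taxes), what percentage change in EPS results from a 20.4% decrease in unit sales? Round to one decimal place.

-45.9%

Total contribution margin = 267,030 × $112.60 = $30,067,578.00.
Operating income = contribution − fixed costs = $30,067,578.00 − $10,069,300 = $19,998,278.00.
Interest = $6,633,200.00, so EBIT − I = $13,365,078.00.
Degree of combined leverage = contribution ÷ (EBIT − I) = $30,067,578.00 ÷ $13,365,078.00 = 2.2497.
%ΔEPS = DCL × %ΔSales = 2.2497 × -20.4% = -45.9%.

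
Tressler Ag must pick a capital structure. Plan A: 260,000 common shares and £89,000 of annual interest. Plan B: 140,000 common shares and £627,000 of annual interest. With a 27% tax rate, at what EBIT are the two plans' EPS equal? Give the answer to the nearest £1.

£1,254,667

At indifference, (EBIT − 89,000)(1 − t)/260,000 = (EBIT − 627,000)(1 − t)/140,000.
Cancelling (1 − t) and cross-multiplying: 140,000·(EBIT − 89,000) = 260,000·(EBIT − 627,000).
EBIT × (260,000 − 140,000) = 627,000 × 260,000 − 89,000 × 140,000 = 150,560,000,000, so EBIT = 150,560,000,000 ÷ 120,000 = 1,254,666.67.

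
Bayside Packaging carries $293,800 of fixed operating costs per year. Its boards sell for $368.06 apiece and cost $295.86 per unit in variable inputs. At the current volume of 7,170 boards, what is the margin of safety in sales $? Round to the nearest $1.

$1,141,261

Unit CM = price − variable cost = $368.06 − $295.86 = $72.20. Break-even units = $293,800 ÷ $72.20 = 4,069.25; break-even revenue = 4,069.25 × $368.06 = $1,497,728.92.
Actual sales revenue = 7,170 × $368.06 = $2,638,990.20.
Margin of safety = $2,638,990.20 − $1,497,728.92 = $1,141,261.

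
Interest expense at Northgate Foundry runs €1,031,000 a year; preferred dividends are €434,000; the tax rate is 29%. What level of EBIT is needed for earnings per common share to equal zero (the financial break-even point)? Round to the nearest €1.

Grossing the preferred dividend up to pre-tax terms: €434,000 / (1 − 0.29) = €611,267.61.
Financial break-even EBIT = interest + D_p ÷ (1 − t) = €1,031,000 + €611,267.61 = €1,642,267.61.

€1,642,268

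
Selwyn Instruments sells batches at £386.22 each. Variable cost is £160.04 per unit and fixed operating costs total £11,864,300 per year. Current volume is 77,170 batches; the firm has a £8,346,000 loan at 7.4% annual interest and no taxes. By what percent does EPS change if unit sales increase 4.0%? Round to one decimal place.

+14.0%

Total contribution margin = 77,170 × £226.18 = £17,454,310.60.
Subtracting fixed costs: EBIT = £17,454,310.60 − £11,864,300 = £5,590,010.60.
Interest = £617,604.00, so EBIT − I = £4,972,406.60.
Degree of combined leverage = contribution ÷ (EBIT − I) = £17,454,310.60 ÷ £4,972,406.60 = 3.5102.
%ΔEPS = DCL × %ΔSales = 3.5102 × +4.0% = +14.0%.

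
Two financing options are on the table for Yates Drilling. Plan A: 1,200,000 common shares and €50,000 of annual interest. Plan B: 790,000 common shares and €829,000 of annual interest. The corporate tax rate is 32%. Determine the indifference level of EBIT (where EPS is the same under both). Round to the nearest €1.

€2,330,000

Set EPS_A = EPS_B: (EBIT − €50,000)(1 − 0.32) ÷ 1,200,000 = (EBIT − €829,000)(1 − 0.32) ÷ 790,000.
Cancelling (1 − t) and cross-multiplying: 790,000·(EBIT − 50,000) = 1,200,000·(EBIT − 829,000).
EBIT × (1,200,000 − 790,000) = 829,000 × 1,200,000 − 50,000 × 790,000 = 955,300,000,000, so EBIT = 955,300,000,000 ÷ 410,000 = 2,330,000.00.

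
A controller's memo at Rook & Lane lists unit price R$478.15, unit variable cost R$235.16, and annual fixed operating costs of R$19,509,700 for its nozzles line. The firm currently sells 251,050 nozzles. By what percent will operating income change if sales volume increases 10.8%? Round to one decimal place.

+15.9%

Contribution at this volume is 251,050 × R$242.99 = R$61,002,639.50.
Operating income = contribution − fixed costs = R$61,002,639.50 − R$19,509,700 = R$41,492,939.50.
DOL = contribution ÷ EBIT = R$61,002,639.50 ÷ R$41,492,939.50 = 1.4702.
Operating income changes by 1.4702 × +10.8% = +15.9%.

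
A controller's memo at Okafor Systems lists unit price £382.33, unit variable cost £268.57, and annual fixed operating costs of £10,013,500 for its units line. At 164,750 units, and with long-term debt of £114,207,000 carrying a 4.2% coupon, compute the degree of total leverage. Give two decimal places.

Total contribution margin = 164,750 × £113.76 = £18,741,960.00.
EBIT = £18,741,960.00 − £10,013,500 = £8,728,460.00. Interest = £4,796,694.00.
DOL = £18,741,960.00 ÷ £8,728,460.00 = 2.1472; DFL = £8,728,460.00 ÷ £3,931,766.00 = 2.2200.
Combined leverage = 2.1472 × 2.2200 = 4.7668.

4.77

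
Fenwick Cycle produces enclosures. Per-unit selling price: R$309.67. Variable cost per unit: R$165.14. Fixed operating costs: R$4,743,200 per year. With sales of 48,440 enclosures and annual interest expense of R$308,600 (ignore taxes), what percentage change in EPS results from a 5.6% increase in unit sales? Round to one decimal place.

+20.1%

Total contribution margin = 48,440 × R$144.53 = R$7,001,033.20.
Subtracting fixed costs: EBIT = R$7,001,033.20 − R$4,743,200 = R$2,257,833.20.
Interest = R$308,600.00, so EBIT − I = R$1,949,233.20.
Degree of combined leverage = contribution ÷ (EBIT − I) = R$7,001,033.20 ÷ R$1,949,233.20 = 3.5917.
EPS therefore changes by 3.5917 × (+5.6%) = +20.1%.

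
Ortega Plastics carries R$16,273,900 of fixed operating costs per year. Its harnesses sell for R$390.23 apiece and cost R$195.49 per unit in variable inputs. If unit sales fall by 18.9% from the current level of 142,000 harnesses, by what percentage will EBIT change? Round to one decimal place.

-45.9%

Contribution at this volume is 142,000 × R$194.74 = R$27,653,080.00.
Operating income = contribution − fixed costs = R$27,653,080.00 − R$16,273,900 = R$11,379,180.00.
DOL = contribution ÷ EBIT = R$27,653,080.00 ÷ R$11,379,180.00 = 2.4301.
So EBIT moves 2.4301 × (-18.9%) = -45.9%.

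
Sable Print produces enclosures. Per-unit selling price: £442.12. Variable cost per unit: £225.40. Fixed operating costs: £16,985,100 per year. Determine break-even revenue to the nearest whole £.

£34,650,482

Contribution margin per unit = £442.12 − £225.40 = £216.72, a CM ratio of £216.72 ÷ £442.12 = 0.4902.
Break-even revenue = fixed costs × price ÷ CM = £16,985,100 × £442.12 ÷ £216.72 = £34,650,482.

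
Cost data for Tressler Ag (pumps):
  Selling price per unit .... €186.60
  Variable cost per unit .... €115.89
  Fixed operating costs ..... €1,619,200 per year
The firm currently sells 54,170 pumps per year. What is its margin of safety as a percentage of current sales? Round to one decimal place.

57.7%

Contribution margin per unit = €186.60 − €115.89 = €70.71. Break-even units = €1,619,200 ÷ €70.71 = 22,899.17; break-even revenue = 22,899.17 × €186.60 = €4,272,984.30.
Current sales = 54,170 × €186.60 = €10,108,122.00.
Margin of safety = (€10,108,122.00 − €4,272,984.30) ÷ €10,108,122.00 = 57.7%.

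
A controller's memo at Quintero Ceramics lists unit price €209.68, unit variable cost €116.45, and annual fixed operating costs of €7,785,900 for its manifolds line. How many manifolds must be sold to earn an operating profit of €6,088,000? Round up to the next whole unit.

148,814 manifolds

Each unit contributes €209.68 − €116.45 = €93.23.
Need Q such that Q × €93.23 − €7,785,900 = €6,088,000, i.e. Q = €13,873,900 / €93.23 = 148,813.69 → 148,814.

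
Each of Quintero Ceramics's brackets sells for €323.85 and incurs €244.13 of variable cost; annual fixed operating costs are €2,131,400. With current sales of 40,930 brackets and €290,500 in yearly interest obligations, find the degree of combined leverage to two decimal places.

At 40,930 units, contribution = 40,930 × €79.72 = €3,262,939.60.
Operating income = contribution − fixed costs = €3,262,939.60 − €2,131,400 = €1,131,539.60. Interest = €290,500.00.
DOL = €3,262,939.60 ÷ €1,131,539.60 = 2.8836; DFL = €1,131,539.60 ÷ €841,039.60 = 1.3454.
Combined leverage = 2.8836 × 1.3454 = 3.8796.

3.88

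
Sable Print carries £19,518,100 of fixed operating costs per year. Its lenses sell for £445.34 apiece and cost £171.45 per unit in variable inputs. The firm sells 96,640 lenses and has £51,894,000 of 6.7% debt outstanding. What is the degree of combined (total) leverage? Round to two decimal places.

Contribution at this volume is 96,640 × £273.89 = £26,468,729.60.
Operating income = contribution − fixed costs = £26,468,729.60 − £19,518,100 = £6,950,629.60. Interest = £3,476,898.00, so EBIT − I = £3,473,731.60.
Degree of total leverage = total CM / (EBIT − interest) = £26,468,729.60 / £3,473,731.60 = 7.6197.

7.62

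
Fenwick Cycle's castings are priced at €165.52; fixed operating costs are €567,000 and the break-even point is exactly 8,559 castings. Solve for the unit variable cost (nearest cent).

€99.27

Contribution per unit must be FC / Q = €567,000 / 8,559 = €66.2461.
Hence VC = price − CM = €165.52 − €66.2461 = €99.27.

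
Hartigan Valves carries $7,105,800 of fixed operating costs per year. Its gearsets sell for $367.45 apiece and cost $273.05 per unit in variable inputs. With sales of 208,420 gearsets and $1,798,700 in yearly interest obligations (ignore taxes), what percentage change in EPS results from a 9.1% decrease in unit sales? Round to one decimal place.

Total contribution margin = 208,420 × $94.40 = $19,674,848.00.
Operating income = contribution − fixed costs = $19,674,848.00 − $7,105,800 = $12,569,048.00.
Interest = $1,798,700.00, so EBIT − I = $10,770,348.00.
DCL = total CM / (EBIT − I) = $19,674,848.00 / $10,770,348.00 = 1.8268.
EPS therefore changes by 1.8268 × (-9.1%) = -16.6%.

-16.6%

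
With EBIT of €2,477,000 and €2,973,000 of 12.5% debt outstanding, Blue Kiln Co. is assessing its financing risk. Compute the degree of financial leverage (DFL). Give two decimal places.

Interest = €371,625.00.
Degree of financial leverage = EBIT / (EBIT − interest) = €2,477,000 / €2,105,375.00 = 1.1765.

1.18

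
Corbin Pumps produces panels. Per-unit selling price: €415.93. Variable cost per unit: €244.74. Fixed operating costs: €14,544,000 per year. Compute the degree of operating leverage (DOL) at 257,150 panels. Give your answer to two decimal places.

At 257,150 units, contribution = 257,150 × €171.19 = €44,021,508.50.
Operating income = contribution − fixed costs = €44,021,508.50 − €14,544,000 = €29,477,508.50.
Degree of operating leverage = €44,021,508.50 / €29,477,508.50 = 1.4934.

1.49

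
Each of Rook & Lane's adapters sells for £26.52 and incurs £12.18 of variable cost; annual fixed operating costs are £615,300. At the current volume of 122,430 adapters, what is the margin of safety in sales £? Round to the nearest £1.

£2,108,925

Unit CM = price − variable cost = £26.52 − £12.18 = £14.34. Break-even units = £615,300 ÷ £14.34 = 42,907.95; break-even revenue = 42,907.95 × £26.52 = £1,137,918.83.
Current sales = 122,430 × £26.52 = £3,246,843.60.
Margin of safety = £3,246,843.60 − £1,137,918.83 = £2,108,925.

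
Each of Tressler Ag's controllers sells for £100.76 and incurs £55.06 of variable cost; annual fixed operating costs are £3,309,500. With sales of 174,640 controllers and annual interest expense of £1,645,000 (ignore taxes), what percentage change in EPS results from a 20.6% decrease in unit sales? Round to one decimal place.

Contribution at this volume is 174,640 × £45.70 = £7,981,048.00.
Subtracting fixed costs: EBIT = £7,981,048.00 − £3,309,500 = £4,671,548.00.
After interest of £1,645,000.00, pre-tax earnings = £3,026,548.00.
Degree of combined leverage = contribution ÷ (EBIT − I) = £7,981,048.00 ÷ £3,026,548.00 = 2.6370.
%ΔEPS = DCL × %ΔSales = 2.6370 × -20.6% = -54.3%.

-54.3%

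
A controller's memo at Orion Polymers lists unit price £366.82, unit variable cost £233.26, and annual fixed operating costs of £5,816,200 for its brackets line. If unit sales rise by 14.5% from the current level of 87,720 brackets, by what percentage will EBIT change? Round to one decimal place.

Total contribution margin = 87,720 × £133.56 = £11,715,883.20.
EBIT = £11,715,883.20 − £5,816,200 = £5,899,683.20.
So DOL = total CM / EBIT = £11,715,883.20 / £5,899,683.20 = 1.9858.
So EBIT moves 1.9858 × (+14.5%) = +28.8%.

+28.8%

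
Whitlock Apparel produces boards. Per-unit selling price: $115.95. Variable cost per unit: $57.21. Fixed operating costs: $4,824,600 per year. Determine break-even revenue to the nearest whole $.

Contribution margin per unit = $115.95 − $57.21 = $58.74, a CM ratio of $58.74 ÷ $115.95 = 0.5066.
Break-even revenue = fixed costs × price ÷ CM = $4,824,600 × $115.95 ÷ $58.74 = $9,523,534.

$9,523,534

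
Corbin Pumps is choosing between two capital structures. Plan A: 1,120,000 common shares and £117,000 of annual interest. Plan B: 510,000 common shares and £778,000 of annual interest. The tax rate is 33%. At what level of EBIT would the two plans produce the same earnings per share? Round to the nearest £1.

£1,330,639

At indifference, (EBIT − 117,000)(1 − t)/1,120,000 = (EBIT − 778,000)(1 − t)/510,000.
The (1 − t) factor cancels: (EBIT − 117,000) × 510,000 = (EBIT − 778,000) × 1,120,000.
EBIT × (1,120,000 − 510,000) = 778,000 × 1,120,000 − 117,000 × 510,000 = 811,690,000,000, so EBIT = 811,690,000,000 ÷ 610,000 = 1,330,639.34.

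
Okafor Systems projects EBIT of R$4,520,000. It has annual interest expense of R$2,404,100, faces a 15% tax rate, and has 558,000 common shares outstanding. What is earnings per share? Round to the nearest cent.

R$3.22

Pre-tax income = R$4,520,000 − R$2,404,100.00 = R$2,115,900.00.
After tax at 15%: net income = R$2,115,900.00 × 0.85 = R$1,798,515.00.
Per share: R$1,798,515.00 / 558,000 shares = R$3.22.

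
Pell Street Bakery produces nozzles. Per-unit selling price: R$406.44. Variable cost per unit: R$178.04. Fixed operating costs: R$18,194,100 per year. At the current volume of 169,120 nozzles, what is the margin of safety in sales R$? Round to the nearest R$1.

R$36,360,557

Each unit contributes R$406.44 − R$178.04 = R$228.40. Break-even units = R$18,194,100 ÷ R$228.40 = 79,658.93; break-even revenue = 79,658.93 × R$406.44 = R$32,376,576.20.
Current sales = 169,120 × R$406.44 = R$68,737,132.80.
Margin of safety = R$68,737,132.80 − R$32,376,576.20 = R$36,360,557.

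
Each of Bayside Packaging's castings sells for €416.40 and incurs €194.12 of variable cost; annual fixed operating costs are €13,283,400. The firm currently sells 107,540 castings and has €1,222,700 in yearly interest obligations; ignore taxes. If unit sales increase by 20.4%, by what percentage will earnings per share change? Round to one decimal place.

+51.9%

At 107,540 units, contribution = 107,540 × €222.28 = €23,903,991.20.
EBIT = €23,903,991.20 − €13,283,400 = €10,620,591.20.
After interest of €1,222,700.00, pre-tax earnings = €9,397,891.20.
DCL = total CM / (EBIT − I) = €23,903,991.20 / €9,397,891.20 = 2.5435.
%ΔEPS = DCL × %ΔSales = 2.5435 × +20.4% = +51.9%.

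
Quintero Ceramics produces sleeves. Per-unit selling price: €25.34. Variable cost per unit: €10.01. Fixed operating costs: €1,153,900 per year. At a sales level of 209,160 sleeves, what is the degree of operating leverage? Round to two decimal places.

1.56

At 209,160 units, contribution = 209,160 × €15.33 = €3,206,422.80.
Operating income = contribution − fixed costs = €3,206,422.80 − €1,153,900 = €2,052,522.80.
So DOL = total CM / EBIT = €3,206,422.80 / €2,052,522.80 = 1.5622.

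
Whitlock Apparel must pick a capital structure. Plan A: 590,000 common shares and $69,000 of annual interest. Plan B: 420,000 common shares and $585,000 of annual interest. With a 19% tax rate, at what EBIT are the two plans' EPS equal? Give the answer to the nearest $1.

Set EPS_A = EPS_B: (EBIT − $69,000)(1 − 0.19) ÷ 590,000 = (EBIT − $585,000)(1 − 0.19) ÷ 420,000.
The (1 − t) factor cancels: (EBIT − 69,000) × 420,000 = (EBIT − 585,000) × 590,000.
Solving, EBIT = (585,000·590,000 − 69,000·420,000) / (590,000 − 420,000) = 316,170,000,000 / 170,000 = 1,859,823.53.

$1,859,824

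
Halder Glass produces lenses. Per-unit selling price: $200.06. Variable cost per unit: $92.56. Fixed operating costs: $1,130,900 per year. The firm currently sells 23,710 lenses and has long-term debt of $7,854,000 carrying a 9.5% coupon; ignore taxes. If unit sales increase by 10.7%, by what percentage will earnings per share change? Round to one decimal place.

Contribution at this volume is 23,710 × $107.50 = $2,548,825.00.
Operating income = contribution − fixed costs = $2,548,825.00 − $1,130,900 = $1,417,925.00.
Interest = $746,130.00, so EBIT − I = $671,795.00.
Degree of combined leverage = contribution ÷ (EBIT − I) = $2,548,825.00 ÷ $671,795.00 = 3.7941.
%ΔEPS = DCL × %ΔSales = 3.7941 × +10.7% = +40.6%.

+40.6%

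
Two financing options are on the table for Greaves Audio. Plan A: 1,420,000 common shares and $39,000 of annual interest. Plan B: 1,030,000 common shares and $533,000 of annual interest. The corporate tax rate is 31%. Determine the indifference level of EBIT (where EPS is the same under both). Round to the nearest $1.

At indifference, (EBIT − 39,000)(1 − t)/1,420,000 = (EBIT − 533,000)(1 − t)/1,030,000.
Cancelling (1 − t) and cross-multiplying: 1,030,000·(EBIT − 39,000) = 1,420,000·(EBIT − 533,000).
EBIT × (1,420,000 − 1,030,000) = 533,000 × 1,420,000 − 39,000 × 1,030,000 = 716,690,000,000, so EBIT = 716,690,000,000 ÷ 390,000 = 1,837,666.67.

$1,837,667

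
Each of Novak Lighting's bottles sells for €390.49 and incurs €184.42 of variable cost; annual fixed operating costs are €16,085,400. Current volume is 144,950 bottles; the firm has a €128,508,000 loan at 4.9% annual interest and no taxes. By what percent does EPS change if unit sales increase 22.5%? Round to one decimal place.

At 144,950 units, contribution = 144,950 × €206.07 = €29,869,846.50.
Subtracting fixed costs: EBIT = €29,869,846.50 − €16,085,400 = €13,784,446.50.
After interest of €6,296,892.00, pre-tax earnings = €7,487,554.50.
DCL = total CM / (EBIT − I) = €29,869,846.50 / €7,487,554.50 = 3.9893.
%ΔEPS = DCL × %ΔSales = 3.9893 × +22.5% = +89.8%.

+89.8%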